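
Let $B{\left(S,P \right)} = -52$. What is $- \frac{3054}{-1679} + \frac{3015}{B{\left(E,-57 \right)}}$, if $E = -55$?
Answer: $- \frac{4903377}{87308} \approx -56.162$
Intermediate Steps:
$- \frac{3054}{-1679} + \frac{3015}{B{\left(E,-57 \right)}} = - \frac{3054}{-1679} + \frac{3015}{-52} = \left(-3054\right) \left(- \frac{1}{1679}\right) + 3015 \left(- \frac{1}{52}\right) = \frac{3054}{1679} - \frac{3015}{52} = - \frac{4903377}{87308}$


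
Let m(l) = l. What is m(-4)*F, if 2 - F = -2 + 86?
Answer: 328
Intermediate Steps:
F = -82 (F = 2 - (-2 + 86) = 2 - 1*84 = 2 - 84 = -82)
m(-4)*F = -4*(-82) = 328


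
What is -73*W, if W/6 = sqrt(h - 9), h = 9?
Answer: 0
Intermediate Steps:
W = 0 (W = 6*sqrt(9 - 9) = 6*sqrt(0) = 6*0 = 0)
-73*W = -73*0 = 0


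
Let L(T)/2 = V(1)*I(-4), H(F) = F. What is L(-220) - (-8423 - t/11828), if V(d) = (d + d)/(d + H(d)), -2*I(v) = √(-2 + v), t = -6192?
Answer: 24905263/2957 - I*√6 ≈ 8422.5 - 2.4495*I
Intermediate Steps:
I(v) = -√(-2 + v)/2
V(d) = 1 (V(d) = (d + d)/(d + d) = (2*d)/((2*d)) = (2*d)*(1/(2*d)) = 1)
L(T) = -I*√6 (L(T) = 2*(1*(-√(-2 - 4)/2)) = 2*(1*(-I*√6/2)) = 2*(-I*√6/2) = -I*√6)
L(-220) - (-8423 - t/11828) = -I*√6 - (-8423 - (-6192)/11828) = -I*√6 - (-8423 - 1*(-1548/2957)) = -I*√6 - (-8423 + 1548/2957) = -I*√6 - 1*(-24905263/2957) = -I*√6 + 24905263/2957 = 24905263/2957 - I*√6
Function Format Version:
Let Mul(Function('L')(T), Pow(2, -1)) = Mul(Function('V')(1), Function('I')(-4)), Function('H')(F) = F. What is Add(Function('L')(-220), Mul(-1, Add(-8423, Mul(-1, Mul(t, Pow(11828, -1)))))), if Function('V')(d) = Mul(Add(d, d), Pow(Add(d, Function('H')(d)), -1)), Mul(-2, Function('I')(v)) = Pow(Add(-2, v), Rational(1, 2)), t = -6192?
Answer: Add(Rational(24905263, 2957), Mul(-1, I, Pow(6, Rational(1, 2)))) ≈ Add(8422.5, Mul(-2.4495, I))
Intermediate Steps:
Function('I')(v) = Mul(Rational(-1, 2), Pow(Add(-2, v), Rational(1, 2)))
Function('V')(d) = 1 (Function('V')(d) = Mul(Add(d, d), Pow(Add(d, d), -1)) = Mul(Mul(2, d), Pow(Mul(2, d), -1)) = Mul(Mul(2, d), Mul(Rational(1, 2), Pow(d, -1))) = 1)
Function('L')(T) = Mul(-1, I, Pow(6, Rational(1, 2))) (Function('L')(T) = Mul(2, Mul(1, Mul(Rational(-1, 2), Pow(Add(-2, -4), Rational(1, 2))))) = Mul(2, Mul(1, Mul(Rational(-1, 2), Pow(-6, Rational(1, 2))))) = Mul(2, Mul(1, Mul(Rational(-1, 2), Mul(I, Pow(6, Rational(1, 2)))))) = Mul(2, Mul(1, Mul(Rational(-1, 2), I, Pow(6, Rational(1, 2))))) = Mul(2, Mul(Rational(-1, 2), I, Pow(6, Rational(1, 2)))) = Mul(-1, I, Pow(6, Rational(1, 2))))
Add(Function('L')(-220), Mul(-1, Add(-8423, Mul(-1, Mul(t, Pow(11828, -1)))))) = Add(Mul(-1, I, Pow(6, Rational(1, 2))), Mul(-1, Add(-8423, Mul(-1, Mul(-6192, Pow(11828, -1)))))) = Add(Mul(-1, I, Pow(6, Rational(1, 2))), Mul(-1, Add(-8423, Mul(-1, Mul(-6192, Rational(1, 11828)))))) = Add(Mul(-1, I, Pow(6, Rational(1, 2))), Mul(-1, Add(-8423, Mul(-1, Rational(-1548, 2957))))) = Add(Mul(-1, I, Pow(6, Rational(1, 2))), Mul(-1, Add(-8423, Rational(1548, 2957)))) = Add(Mul(-1, I, Pow(6, Rational(1, 2))), Mul(-1, Rational(-24905263, 2957))) = Add(Mul(-1, I, Pow(6, Rational(1, 2))), Rational(24905263, 2957)) = Add(Rational(24905263, 2957), Mul(-1, I, Pow(6, Rational(1, 2))))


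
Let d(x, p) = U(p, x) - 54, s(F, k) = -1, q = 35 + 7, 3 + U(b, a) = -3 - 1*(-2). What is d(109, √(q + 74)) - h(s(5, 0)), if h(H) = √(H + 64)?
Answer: -58 - 3*√7 ≈ -65.937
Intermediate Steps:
U(b, a) = -4 (U(b, a) = -3 + (-3 - 1*(-2)) = -3 + (-3 + 2) = -3 - 1 = -4)
q = 42
h(H) = √(64 + H)
d(x, p) = -58 (d(x, p) = -4 - 54 = -58)
d(109, √(q + 74)) - h(s(5, 0)) = -58 - √(64 - 1) = -58 - √63 = -58 - 3*√7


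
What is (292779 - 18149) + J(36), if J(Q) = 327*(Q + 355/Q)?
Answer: 3475519/12 ≈ 2.8963e+5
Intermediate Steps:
J(Q) = 327*Q + 116085/Q
(292779 - 18149) + J(36) = (292779 - 18149) + (327*36 + 116085/36) = 274630 + (11772 + 116085*(1/36)) = 274630 + (11772 + 38695/12) = 274630 + 179959/12 = 3475519/12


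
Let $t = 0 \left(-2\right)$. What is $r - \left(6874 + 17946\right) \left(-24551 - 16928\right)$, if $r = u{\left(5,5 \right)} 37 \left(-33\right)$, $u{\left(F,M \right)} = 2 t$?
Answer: $1029508780$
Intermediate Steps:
$t = 0$
$u{\left(F,M \right)} = 0$ ($u{\left(F,M \right)} = 2 \cdot 0 = 0$)
$r = 0$ ($r = 0 \cdot 37 \left(-33\right) = 0 \left(-33\right) = 0$)
$r - \left(6874 + 17946\right) \left(-24551 - 16928\right) = 0 - \left(6874 + 17946\right) \left(-24551 - 16928\right) = 0 - 24820 \left(-41479\right) = 0 - -1029508780 = 0 + 1029508780 = 1029508780$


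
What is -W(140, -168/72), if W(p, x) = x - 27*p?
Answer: 11347/3 ≈ 3782.3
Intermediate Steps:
-W(140, -168/72) = -(-168/72 - 27*140) = -(-168*1/72 - 3780) = -(-7/3 - 3780) = -1*(-11347/3) = 11347/3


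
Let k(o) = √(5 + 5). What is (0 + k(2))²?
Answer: 10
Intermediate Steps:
k(o) = √10
(0 + k(2))² = (0 + √10)² = (√10)² = 10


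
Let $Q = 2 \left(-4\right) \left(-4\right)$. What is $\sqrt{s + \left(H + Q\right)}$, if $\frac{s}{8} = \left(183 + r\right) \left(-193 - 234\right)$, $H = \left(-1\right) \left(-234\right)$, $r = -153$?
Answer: $7 i \sqrt{2086} \approx 319.71 i$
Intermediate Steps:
$H = 234$
$Q = 32$ ($Q = \left(-8\right) \left(-4\right) = 32$)
$s = -102480$ ($s = 8 \left(183 - 153\right) \left(-193 - 234\right) = 8 \cdot 30 \left(-427\right) = 8 \left(-12810\right) = -102480$)
$\sqrt{s + \left(H + Q\right)} = \sqrt{-102480 + \left(234 + 32\right)} = \sqrt{-102480 + 266} = \sqrt{-102214} = 7 i \sqrt{2086}$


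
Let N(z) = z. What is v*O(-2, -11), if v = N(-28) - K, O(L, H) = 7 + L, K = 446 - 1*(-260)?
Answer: -3670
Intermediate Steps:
K = 706 (K = 446 + 260 = 706)
v = -734 (v = -28 - 1*706 = -28 - 706 = -734)
v*O(-2, -11) = -734*(7 - 2) = -734*5 = -3670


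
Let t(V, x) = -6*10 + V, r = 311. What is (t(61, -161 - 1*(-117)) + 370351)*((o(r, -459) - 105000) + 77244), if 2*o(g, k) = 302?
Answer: -10223566960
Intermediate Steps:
o(g, k) = 151 (o(g, k) = (½)*302 = 151)
t(V, x) = -60 + V
(t(61, -161 - 1*(-117)) + 370351)*((o(r, -459) - 105000) + 77244) = ((-60 + 61) + 370351)*((151 - 105000) + 77244) = (1 + 370351)*(-104849 + 77244) = 370352*(-27605) = -10223566960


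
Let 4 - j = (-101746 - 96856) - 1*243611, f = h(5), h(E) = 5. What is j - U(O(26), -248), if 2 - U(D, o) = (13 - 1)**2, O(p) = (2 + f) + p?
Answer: 442359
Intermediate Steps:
f = 5
O(p) = 7 + p (O(p) = (2 + 5) + p = 7 + p)
U(D, o) = -142 (U(D, o) = 2 - (13 - 1)**2 = 2 - 1*12**2 = 2 - 1*144 = 2 - 144 = -142)
j = 442217 (j = 4 - ((-101746 - 96856) - 1*243611) = 4 - (-198602 - 243611) = 4 - 1*(-442213) = 4 + 442213 = 442217)
j - U(O(26), -248) = 442217 - 1*(-142) = 442217 + 142 = 442359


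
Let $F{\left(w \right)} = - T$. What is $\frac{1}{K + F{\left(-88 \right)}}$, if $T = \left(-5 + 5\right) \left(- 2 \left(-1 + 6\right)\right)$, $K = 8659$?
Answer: $\frac{1}{8659} \approx 0.00011549$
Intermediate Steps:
$T = 0$ ($T = 0 \left(\left(-2\right) 5\right) = 0 \left(-10\right) = 0$)
$F{\left(w \right)} = 0$ ($F{\left(w \right)} = \left(-1\right) 0 = 0$)
$\frac{1}{K + F{\left(-88 \right)}} = \frac{1}{8659 + 0} = \frac{1}{8659}$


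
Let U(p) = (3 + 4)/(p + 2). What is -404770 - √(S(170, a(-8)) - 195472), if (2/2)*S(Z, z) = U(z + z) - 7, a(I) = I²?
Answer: -404770 - I*√3303594190/130 ≈ -4.0477e+5 - 442.13*I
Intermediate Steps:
U(p) = 7/(2 + p)
S(Z, z) = -7 + 7/(2 + 2*z) (S(Z, z) = 7/(2 + (z + z)) - 7 = 7/(2 + 2*z) - 7 = -7 + 7/(2 + 2*z))
-404770 - √(S(170, a(-8)) - 195472) = -404770 - √(7*(-1 - 2*(-8)²)/(2*(1 + (-8)²)) - 195472) = -404770 - √(7*(-1 - 2*64)/(2*(1 + 64)) - 195472) = -404770 - √((7/2)*(-1 - 128)/65 - 195472) = -404770 - √((7/2)*(1/65)*(-129) - 195472) = -404770 - √(-903/130 - 195472) = -404770 - √(-25412263/130) = -404770 - I*√3303594190/130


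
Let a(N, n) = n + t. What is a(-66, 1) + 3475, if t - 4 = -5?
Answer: 3475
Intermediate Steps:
t = -1 (t = 4 - 5 = -1)
a(N, n) = -1 + n (a(N, n) = n - 1 = -1 + n)
a(-66, 1) + 3475 = (-1 + 1) + 3475 = 0 + 3475 = 3475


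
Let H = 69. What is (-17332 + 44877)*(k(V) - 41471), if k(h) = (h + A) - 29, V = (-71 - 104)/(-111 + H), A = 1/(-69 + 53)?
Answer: -54864213635/48 ≈ -1.1430e+9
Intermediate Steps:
A = -1/16 (A = 1/(-16) = -1/16 ≈ -0.062500)
V = 25/6 (V = (-71 - 104)/(-111 + 69) = -175/(-42) = -175*(-1/42) = 25/6 ≈ 4.1667)
k(h) = -465/16 + h (k(h) = (h - 1/16) - 29 = (-1/16 + h) - 29 = -465/16 + h)
(-17332 + 44877)*(k(V) - 41471) = (-17332 + 44877)*((-465/16 + 25/6) - 41471) = 27545*(-1195/48 - 41471) = 27545*(-1991803/48) = -54864213635/48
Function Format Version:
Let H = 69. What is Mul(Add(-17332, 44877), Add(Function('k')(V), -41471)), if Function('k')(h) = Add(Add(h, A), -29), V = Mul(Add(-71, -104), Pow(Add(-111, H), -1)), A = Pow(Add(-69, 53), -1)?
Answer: Rational(-54864213635, 48) ≈ -1.1430e+9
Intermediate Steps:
A = Rational(-1, 16) (A = Pow(-16, -1) = Rational(-1, 16) ≈ -0.062500)
V = Rational(25, 6) (V = Mul(Add(-71, -104), Pow(Add(-111, 69), -1)) = Mul(-175, Pow(-42, -1)) = Mul(-175, Rational(-1, 42)) = Rational(25, 6) ≈ 4.1667)
Function('k')(h) = Add(Rational(-465, 16), h) (Function('k')(h) = Add(Add(h, Rational(-1, 16)), -29) = Add(Add(Rational(-1, 16), h), -29) = Add(Rational(-465, 16), h))
Mul(Add(-17332, 44877), Add(Function('k')(V), -41471)) = Mul(Add(-17332, 44877), Add(Add(Rational(-465, 16), Rational(25, 6)), -41471)) = Mul(27545, Add(Rational(-1195, 48), -41471)) = Mul(27545, Rational(-1991803, 48)) = Rational(-54864213635, 48)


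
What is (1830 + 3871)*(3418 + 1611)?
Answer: 28670329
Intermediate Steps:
(1830 + 3871)*(3418 + 1611) = 5701*5029 = 28670329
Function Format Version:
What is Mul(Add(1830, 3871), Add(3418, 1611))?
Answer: 28670329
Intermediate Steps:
Mul(Add(1830, 3871), Add(3418, 1611)) = Mul(5701, 5029) = 28670329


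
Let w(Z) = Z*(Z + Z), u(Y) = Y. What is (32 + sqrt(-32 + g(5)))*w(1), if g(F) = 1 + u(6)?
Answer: 64 + 10*I ≈ 64.0 + 10.0*I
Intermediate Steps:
g(F) = 7 (g(F) = 1 + 6 = 7)
w(Z) = 2*Z**2 (w(Z) = Z*(2*Z) = 2*Z**2)
(32 + sqrt(-32 + g(5)))*w(1) = (32 + sqrt(-32 + 7))*(2*1**2) = (32 + sqrt(-25))*(2*1) = (32 + 5*I)*2 = 64 + 10*I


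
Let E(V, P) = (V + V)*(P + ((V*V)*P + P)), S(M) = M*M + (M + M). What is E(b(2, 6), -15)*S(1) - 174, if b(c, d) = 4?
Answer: -6654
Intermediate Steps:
S(M) = M² + 2*M
E(V, P) = 2*V*(2*P + P*V²) (E(V, P) = (2*V)*(P + (V²*P + P)) = (2*V)*(P + (P*V² + P)) = (2*V)*(P + (P + P*V²)) = (2*V)*(2*P + P*V²) = 2*V*(2*P + P*V²))
E(b(2, 6), -15)*S(1) - 174 = (2*(-15)*4*(2 + 4²))*(1*(2 + 1)) - 174 = (2*(-15)*4*(2 + 16))*(1*3) - 174 = (2*(-15)*4*18)*3 - 174 = -2160*3 - 174 = -6480 - 174 = -6654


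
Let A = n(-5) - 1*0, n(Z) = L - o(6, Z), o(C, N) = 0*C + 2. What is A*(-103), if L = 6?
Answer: -412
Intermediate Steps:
o(C, N) = 2 (o(C, N) = 0 + 2 = 2)
n(Z) = 4 (n(Z) = 6 - 1*2 = 6 - 2 = 4)
A = 4 (A = 4 - 1*0 = 4 + 0 = 4)
A*(-103) = 4*(-103) = -412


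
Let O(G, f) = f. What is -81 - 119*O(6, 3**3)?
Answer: -3294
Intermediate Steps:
-81 - 119*O(6, 3**3) = -81 - 119*3**3 = -81 - 119*27 = -81 - 3213 = -3294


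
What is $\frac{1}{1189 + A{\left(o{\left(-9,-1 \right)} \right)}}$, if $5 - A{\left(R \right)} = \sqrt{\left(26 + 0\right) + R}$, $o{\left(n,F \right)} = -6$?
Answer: $\frac{597}{712808} + \frac{\sqrt{5}}{712808} \approx 0.00084067$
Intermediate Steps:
$A{\left(R \right)} = 5 - \sqrt{26 + R}$ ($A{\left(R \right)} = 5 - \sqrt{\left(26 + 0\right) + R} = 5 - \sqrt{26 + R}$)
$\frac{1}{1189 + A{\left(o{\left(-9,-1 \right)} \right)}} = \frac{1}{1189 + \left(5 - \sqrt{26 - 6}\right)} = \frac{1}{1189 + \left(5 - \sqrt{20}\right)} = \frac{1}{1189 + \left(5 - 2 \sqrt{5}\right)} = \frac{1}{1194 - 2 \sqrt{5}}$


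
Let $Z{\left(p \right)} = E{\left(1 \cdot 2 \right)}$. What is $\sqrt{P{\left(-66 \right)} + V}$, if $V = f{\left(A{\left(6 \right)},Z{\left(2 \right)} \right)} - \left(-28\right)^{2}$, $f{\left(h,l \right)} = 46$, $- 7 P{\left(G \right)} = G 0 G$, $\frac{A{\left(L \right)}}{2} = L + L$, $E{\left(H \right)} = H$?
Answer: $3 i \sqrt{82} \approx 27.166 i$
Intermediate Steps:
$A{\left(L \right)} = 4 L$ ($A{\left(L \right)} = 2 \left(L + L\right) = 2 \cdot 2 L = 4 L$)
$Z{\left(p \right)} = 2$ ($Z{\left(p \right)} = 1 \cdot 2 = 2$)
$P{\left(G \right)} = 0$ ($P{\left(G \right)} = - \frac{G 0 G}{7} = - \frac{0 G}{7} = \left(- \frac{1}{7}\right) 0 = 0$)
$V = -738$ ($V = 46 - \left(-28\right)^{2} = 46 - 784 = -738$)
$\sqrt{P{\left(-66 \right)} + V} = \sqrt{0 - 738} = \sqrt{-738} = 3 i \sqrt{82}$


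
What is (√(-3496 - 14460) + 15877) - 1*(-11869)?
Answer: 27746 + 134*I ≈ 27746.0 + 134.0*I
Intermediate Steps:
(√(-3496 - 14460) + 15877) - 1*(-11869) = (√(-17956) + 15877) + 11869 = (134*I + 15877) + 11869 = (15877 + 134*I) + 11869 = 27746 + 134*I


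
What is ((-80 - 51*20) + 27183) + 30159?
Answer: 56242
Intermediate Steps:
((-80 - 51*20) + 27183) + 30159 = ((-80 - 1020) + 27183) + 30159 = (-1100 + 27183) + 30159 = 26083 + 30159 = 56242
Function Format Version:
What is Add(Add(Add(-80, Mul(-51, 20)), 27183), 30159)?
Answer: 56242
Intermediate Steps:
Add(Add(Add(-80, Mul(-51, 20)), 27183), 30159) = Add(Add(Add(-80, -1020), 27183), 30159) = Add(Add(-1100, 27183), 30159) = Add(26083, 30159) = 56242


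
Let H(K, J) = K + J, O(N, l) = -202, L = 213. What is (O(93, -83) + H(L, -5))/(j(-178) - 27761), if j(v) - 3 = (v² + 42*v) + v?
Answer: -3/1864 ≈ -0.0016094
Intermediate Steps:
j(v) = 3 + v² + 43*v (j(v) = 3 + ((v² + 42*v) + v) = 3 + (v² + 43*v) = 3 + v² + 43*v)
H(K, J) = J + K
(O(93, -83) + H(L, -5))/(j(-178) - 27761) = (-202 + (-5 + 213))/((3 + (-178)² + 43*(-178)) - 27761) = (-202 + 208)/((3 + 31684 - 7654) - 27761) = 6/(24033 - 27761) = 6/(-3728) = 6*(-1/3728) = -3/1864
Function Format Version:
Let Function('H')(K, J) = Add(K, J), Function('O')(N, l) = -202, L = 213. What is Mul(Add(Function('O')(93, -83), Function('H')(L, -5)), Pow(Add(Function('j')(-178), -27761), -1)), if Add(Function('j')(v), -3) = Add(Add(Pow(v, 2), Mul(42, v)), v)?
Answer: Rational(-3, 1864) ≈ -0.0016094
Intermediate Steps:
Function('j')(v) = Add(3, Pow(v, 2), Mul(43, v)) (Function('j')(v) = Add(3, Add(Add(Pow(v, 2), Mul(42, v)), v)) = Add(3, Add(Pow(v, 2), Mul(43, v))) = Add(3, Pow(v, 2), Mul(43, v)))
Function('H')(K, J) = Add(J, K)
Mul(Add(Function('O')(93, -83), Function('H')(L, -5)), Pow(Add(Function('j')(-178), -27761), -1)) = Mul(Add(-202, Add(-5, 213)), Pow(Add(Add(3, Pow(-178, 2), Mul(43, -178)), -27761), -1)) = Mul(Add(-202, 208), Pow(Add(Add(3, 31684, -7654), -27761), -1)) = Mul(6, Pow(Add(24033, -27761), -1)) = Mul(6, Pow(-3728, -1)) = Mul(6, Rational(-1, 3728)) = Rational(-3, 1864)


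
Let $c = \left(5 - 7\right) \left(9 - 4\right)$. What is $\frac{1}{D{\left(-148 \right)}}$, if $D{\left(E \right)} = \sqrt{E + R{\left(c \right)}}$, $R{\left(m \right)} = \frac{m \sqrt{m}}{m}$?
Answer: $\frac{1}{\sqrt{-148 + i \sqrt{10}}} \approx 0.0008779 - 0.082185 i$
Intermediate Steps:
$c = -10$ ($c = \left(-2\right) 5 = -10$)
$R{\left(m \right)} = \sqrt{m}$ ($R{\left(m \right)} = \frac{m^{\frac{3}{2}}}{m} = \sqrt{m}$)
$D{\left(E \right)} = \sqrt{E + i \sqrt{10}}$ ($D{\left(E \right)} = \sqrt{E + \sqrt{-10}} = \sqrt{E + i \sqrt{10}}$)
$\frac{1}{D{\left(-148 \right)}} = \frac{1}{\sqrt{-148 + i \sqrt{10}}}$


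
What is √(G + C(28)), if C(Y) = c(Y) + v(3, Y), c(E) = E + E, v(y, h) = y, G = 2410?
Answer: √2469 ≈ 49.689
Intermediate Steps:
c(E) = 2*E
C(Y) = 3 + 2*Y (C(Y) = 2*Y + 3 = 3 + 2*Y)
√(G + C(28)) = √(2410 + (3 + 2*28)) = √(2410 + (3 + 56)) = √(2410 + 59) = √2469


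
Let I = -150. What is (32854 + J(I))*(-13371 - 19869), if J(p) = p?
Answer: -1087080960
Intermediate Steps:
(32854 + J(I))*(-13371 - 19869) = (32854 - 150)*(-13371 - 19869) = 32704*(-33240) = -1087080960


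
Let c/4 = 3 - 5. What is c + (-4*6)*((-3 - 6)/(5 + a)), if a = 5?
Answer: 68/5 ≈ 13.600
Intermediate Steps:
c = -8 (c = 4*(3 - 5) = 4*(-2) = -8)
c + (-4*6)*((-3 - 6)/(5 + a)) = -8 + (-4*6)*((-3 - 6)/(5 + 5)) = -8 - (-216)/10 = -8 - 24*(-9/10) = -8 + 108/5 = 68/5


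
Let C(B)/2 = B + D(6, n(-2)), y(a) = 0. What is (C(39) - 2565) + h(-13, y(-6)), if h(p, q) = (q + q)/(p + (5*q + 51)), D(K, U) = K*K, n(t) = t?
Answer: -2415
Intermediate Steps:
D(K, U) = K²
h(p, q) = 2*q/(51 + p + 5*q) (h(p, q) = (2*q)/(p + (51 + 5*q)) = (2*q)/(51 + p + 5*q) = 2*q/(51 + p + 5*q))
C(B) = 72 + 2*B (C(B) = 2*(B + 6²) = 2*(B + 36) = 2*(36 + B) = 72 + 2*B)
(C(39) - 2565) + h(-13, y(-6)) = ((72 + 2*39) - 2565) + 2*0/(51 - 13 + 5*0) = ((72 + 78) - 2565) + 2*0/(51 - 13 + 0) = (150 - 2565) + 2*0/38 = -2415 + 2*0*(1/38) = -2415 + 0 = -2415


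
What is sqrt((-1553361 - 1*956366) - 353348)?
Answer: 5*I*sqrt(114523) ≈ 1692.1*I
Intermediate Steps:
sqrt((-1553361 - 1*956366) - 353348) = sqrt((-1553361 - 956366) - 353348) = sqrt(-2509727 - 353348) = sqrt(-2863075) = 5*I*sqrt(114523)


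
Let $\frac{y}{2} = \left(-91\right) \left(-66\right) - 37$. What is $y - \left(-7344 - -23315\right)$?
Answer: $-4033$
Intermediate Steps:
$y = 11938$ ($y = 2 \left(\left(-91\right) \left(-66\right) - 37\right) = 2 \left(6006 - 37\right) = 2 \cdot 5969 = 11938$)
$y - \left(-7344 - -23315\right) = 11938 - \left(-7344 - -23315\right) = 11938 - \left(-7344 + 23315\right) = 11938 - 15971 = -4033$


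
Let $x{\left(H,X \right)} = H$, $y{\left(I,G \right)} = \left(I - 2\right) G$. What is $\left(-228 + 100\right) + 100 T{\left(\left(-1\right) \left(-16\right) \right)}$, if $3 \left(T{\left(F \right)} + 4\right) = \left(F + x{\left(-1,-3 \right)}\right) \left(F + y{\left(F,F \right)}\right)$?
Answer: $119472$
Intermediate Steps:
$y{\left(I,G \right)} = G \left(-2 + I\right)$ ($y{\left(I,G \right)} = \left(-2 + I\right) G = G \left(-2 + I\right)$)
$T{\left(F \right)} = -4 + \frac{\left(-1 + F\right) \left(F + F \left(-2 + F\right)\right)}{3}$ ($T{\left(F \right)} = -4 + \frac{\left(F - 1\right) \left(F + F \left(-2 + F\right)\right)}{3} = -4 + \frac{\left(-1 + F\right) \left(F + F \left(-2 + F\right)\right)}{3}$)
$\left(-228 + 100\right) + 100 T{\left(\left(-1\right) \left(-16\right) \right)} = \left(-228 + 100\right) + 100 \left(-4 - \frac{2 \left(\left(-1\right) \left(-16\right)\right)^{2}}{3} + \frac{\left(-1\right) \left(-16\right)}{3} + \frac{\left(\left(-1\right) \left(-16\right)\right)^{3}}{3}\right) = -128 + 100 \left(-4 - \frac{2 \cdot 16^{2}}{3} + \frac{1}{3} \cdot 16 + \frac{16^{3}}{3}\right) = -128 + 100 \left(-4 - \frac{512}{3} + \frac{16}{3} + \frac{1}{3} \cdot 4096\right) = -128 + 100 \left(-4 - \frac{512}{3} + \frac{16}{3} + \frac{4096}{3}\right) = -128 + 100 \cdot 1196 = -128 + 119600 = 119472$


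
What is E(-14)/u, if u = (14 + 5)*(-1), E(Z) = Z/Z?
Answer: -1/19 ≈ -0.052632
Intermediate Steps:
E(Z) = 1
u = -19 (u = 19*(-1) = -19)
E(-14)/u = 1/(-19) = 1*(-1/19) = -1/19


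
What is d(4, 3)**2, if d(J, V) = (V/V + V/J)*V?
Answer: 441/16 ≈ 27.563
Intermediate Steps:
d(J, V) = V*(1 + V/J) (d(J, V) = (1 + V/J)*V = V*(1 + V/J))
d(4, 3)**2 = (3*(4 + 3)/4)**2 = (3*(1/4)*7)**2 = (21/4)**2 = 441/16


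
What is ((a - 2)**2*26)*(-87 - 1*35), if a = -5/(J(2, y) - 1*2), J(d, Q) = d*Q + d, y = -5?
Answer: -7137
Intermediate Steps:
J(d, Q) = d + Q*d (J(d, Q) = Q*d + d = d + Q*d)
a = 1/2 (a = -5/(2*(1 - 5) - 1*2) = -5/(2*(-4) - 2) = -5/(-8 - 2) = -5/(-10) = -5*(-1/10) = 1/2 ≈ 0.50000)
((a - 2)**2*26)*(-87 - 1*35) = ((1/2 - 2)**2*26)*(-87 - 1*35) = ((-3/2)**2*26)*(-87 - 35) = ((9/4)*26)*(-122) = (117/2)*(-122) = -7137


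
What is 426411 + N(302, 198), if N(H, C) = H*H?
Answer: 517615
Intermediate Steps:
N(H, C) = H**2
426411 + N(302, 198) = 426411 + 302**2 = 426411 + 91204 = 517615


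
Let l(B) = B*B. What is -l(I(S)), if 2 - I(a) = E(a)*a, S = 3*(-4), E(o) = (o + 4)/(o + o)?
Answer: -36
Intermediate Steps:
E(o) = (4 + o)/(2*o) (E(o) = (4 + o)/((2*o)) = (4 + o)*(1/(2*o)) = (4 + o)/(2*o))
S = -12
I(a) = -a/2 (I(a) = 2 - (4 + a)/(2*a)*a = 2 - (2 + a/2) = 2 + (-2 - a/2) = -a/2)
l(B) = B²
-l(I(S)) = -(-½*(-12))² = -1*6² = -1*36 = -36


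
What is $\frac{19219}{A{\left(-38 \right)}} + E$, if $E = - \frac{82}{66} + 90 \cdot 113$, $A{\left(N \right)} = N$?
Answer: $\frac{12117395}{1254} \approx 9663.0$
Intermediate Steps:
$E = \frac{335569}{33}$ ($E = \left(-82\right) \frac{1}{66} + 10170 = - \frac{41}{33} + 10170 = \frac{335569}{33} \approx 10169.0$)
$\frac{19219}{A{\left(-38 \right)}} + E = \frac{19219}{-38} + \frac{335569}{33} = 19219 \left(- \frac{1}{38}\right) + \frac{335569}{33} = - \frac{19219}{38} + \frac{335569}{33} = \frac{12117395}{1254}$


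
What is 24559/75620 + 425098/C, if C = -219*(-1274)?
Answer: 19499009557/10549216860 ≈ 1.8484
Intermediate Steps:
C = 279006
24559/75620 + 425098/C = 24559/75620 + 425098/279006 = 24559*(1/75620) + 425098*(1/279006) = 24559/75620 + 212549/139503 = 19499009557/10549216860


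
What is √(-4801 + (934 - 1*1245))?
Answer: 6*I*√142 ≈ 71.498*I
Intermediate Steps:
√(-4801 + (934 - 1*1245)) = √(-4801 + (934 - 1245)) = √(-4801 - 311) = √(-5112) = 6*I*√142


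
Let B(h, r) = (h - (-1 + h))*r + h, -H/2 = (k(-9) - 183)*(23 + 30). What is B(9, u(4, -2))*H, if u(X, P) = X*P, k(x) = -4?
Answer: 19822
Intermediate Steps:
H = 19822 (H = -2*(-4 - 183)*(23 + 30) = -(-374)*53 = -2*(-9911) = 19822)
u(X, P) = P*X
B(h, r) = h + r (B(h, r) = (h + (1 - h))*r + h = 1*r + h = r + h = h + r)
B(9, u(4, -2))*H = (9 - 2*4)*19822 = (9 - 8)*19822 = 1*19822 = 19822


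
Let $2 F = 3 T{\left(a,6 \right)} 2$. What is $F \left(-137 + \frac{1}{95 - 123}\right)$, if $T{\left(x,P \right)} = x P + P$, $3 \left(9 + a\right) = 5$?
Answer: $\frac{218709}{14} \approx 15622.0$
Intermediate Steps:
$a = - \frac{22}{3}$ ($a = -9 + \frac{1}{3} \cdot 5 = -9 + \frac{5}{3} = - \frac{22}{3} \approx -7.3333$)
$T{\left(x,P \right)} = P + P x$ ($T{\left(x,P \right)} = P x + P = P + P x$)
$F = -114$ ($F = \frac{3 \cdot 6 \left(1 - \frac{22}{3}\right) 2}{2} = \frac{3 \cdot 6 \left(- \frac{19}{3}\right) 2}{2} = \frac{3 \left(-38\right) 2}{2} = \frac{\left(-114\right) 2}{2} = \frac{1}{2} \left(-228\right) = -114$)
$F \left(-137 + \frac{1}{95 - 123}\right) = - 114 \left(-137 + \frac{1}{95 - 123}\right) = - 114 \left(-137 + \frac{1}{-28}\right) = - 114 \left(-137 - \frac{1}{28}\right) = \left(-114\right) \left(- \frac{3837}{28}\right) = \frac{218709}{14}$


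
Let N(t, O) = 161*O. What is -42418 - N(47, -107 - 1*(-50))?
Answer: -33241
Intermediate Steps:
-42418 - N(47, -107 - 1*(-50)) = -42418 - 161*(-107 - 1*(-50)) = -42418 - 161*(-107 + 50) = -42418 - 161*(-57) = -42418 - 1*(-9177) = -42418 + 9177 = -33241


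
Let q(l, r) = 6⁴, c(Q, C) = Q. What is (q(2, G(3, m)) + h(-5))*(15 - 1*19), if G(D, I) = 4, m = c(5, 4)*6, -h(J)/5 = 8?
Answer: -5024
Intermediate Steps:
h(J) = -40 (h(J) = -5*8 = -40)
m = 30 (m = 5*6 = 30)
q(l, r) = 1296
(q(2, G(3, m)) + h(-5))*(15 - 1*19) = (1296 - 40)*(15 - 1*19) = 1256*(15 - 19) = 1256*(-4) = -5024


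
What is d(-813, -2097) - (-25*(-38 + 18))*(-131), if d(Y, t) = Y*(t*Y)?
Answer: -1385986493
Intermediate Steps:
d(Y, t) = t*Y**2 (d(Y, t) = Y*(Y*t) = t*Y**2)
d(-813, -2097) - (-25*(-38 + 18))*(-131) = -2097*(-813)**2 - (-25*(-38 + 18))*(-131) = -2097*660969 - (-25*(-20))*(-131) = -1386051993 - 500*(-131) = -1386051993 - 1*(-65500) = -1386051993 + 65500 = -1385986493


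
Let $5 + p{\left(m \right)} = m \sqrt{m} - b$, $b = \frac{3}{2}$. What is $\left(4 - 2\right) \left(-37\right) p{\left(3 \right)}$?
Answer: $481 - 222 \sqrt{3} \approx 96.485$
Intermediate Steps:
$b = \frac{3}{2}$ ($b = 3 \cdot \frac{1}{2} = \frac{3}{2} \approx 1.5$)
$p{\left(m \right)} = - \frac{13}{2} + m^{\frac{3}{2}}$ ($p{\left(m \right)} = -5 + \left(m \sqrt{m} - \frac{3}{2}\right) = -5 + \left(m^{\frac{3}{2}} - \frac{3}{2}\right) = -5 + \left(- \frac{3}{2} + m^{\frac{3}{2}}\right) = - \frac{13}{2} + m^{\frac{3}{2}}$)
$\left(4 - 2\right) \left(-37\right) p{\left(3 \right)} = \left(4 - 2\right) \left(-37\right) \left(- \frac{13}{2} + 3^{\frac{3}{2}}\right) = 2 \left(-37\right) \left(- \frac{13}{2} + 3 \sqrt{3}\right) = - 74 \left(- \frac{13}{2} + 3 \sqrt{3}\right) = 481 - 222 \sqrt{3}$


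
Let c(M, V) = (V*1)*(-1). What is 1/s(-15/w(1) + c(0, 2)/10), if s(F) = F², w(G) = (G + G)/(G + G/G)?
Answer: 25/5776 ≈ 0.0043283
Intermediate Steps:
w(G) = 2*G/(1 + G) (w(G) = (2*G)/(G + 1) = (2*G)/(1 + G) = 2*G/(1 + G))
c(M, V) = -V (c(M, V) = V*(-1) = -V)
1/s(-15/w(1) + c(0, 2)/10) = 1/((-15/1 - 1*2/10)²) = 1/((-15/1 - 2*⅒)²) = 1/((-15/1 - ⅕)²) = 1/((-15*1 - ⅕)²) = 1/((-15 - ⅕)²) = 1/((-76/5)²) = 1/(5776/25) = 25/5776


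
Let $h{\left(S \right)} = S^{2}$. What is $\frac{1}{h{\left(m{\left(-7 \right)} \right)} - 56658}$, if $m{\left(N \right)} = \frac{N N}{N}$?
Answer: $- \frac{1}{56609} \approx -1.7665 \cdot 10^{-5}$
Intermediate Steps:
$m{\left(N \right)} = N$ ($m{\left(N \right)} = \frac{N^{2}}{N} = N$)
$\frac{1}{h{\left(m{\left(-7 \right)} \right)} - 56658} = \frac{1}{\left(-7\right)^{2} - 56658} = \frac{1}{49 - 56658} = \frac{1}{-56609} = - \frac{1}{56609}$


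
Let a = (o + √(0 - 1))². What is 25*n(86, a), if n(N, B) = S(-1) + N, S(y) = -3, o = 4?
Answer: 2075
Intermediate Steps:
a = (4 + I)² (a = (4 + √(0 - 1))² = (4 + √(-1))² = (4 + I)² ≈ 15.0 + 8.0*I)
n(N, B) = -3 + N
25*n(86, a) = 25*(-3 + 86) = 25*83 = 2075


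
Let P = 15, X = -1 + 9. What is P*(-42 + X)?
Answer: -510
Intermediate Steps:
X = 8
P*(-42 + X) = 15*(-42 + 8) = 15*(-34) = -510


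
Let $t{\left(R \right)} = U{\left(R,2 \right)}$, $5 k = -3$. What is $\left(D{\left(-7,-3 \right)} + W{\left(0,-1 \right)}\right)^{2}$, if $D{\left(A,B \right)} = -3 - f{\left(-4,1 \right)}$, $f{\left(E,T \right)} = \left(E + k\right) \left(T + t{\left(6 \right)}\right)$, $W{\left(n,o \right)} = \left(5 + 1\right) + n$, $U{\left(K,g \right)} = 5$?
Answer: $\frac{23409}{25} \approx 936.36$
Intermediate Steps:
$k = - \frac{3}{5}$ ($k = \frac{1}{5} \left(-3\right) = - \frac{3}{5} \approx -0.6$)
$W{\left(n,o \right)} = 6 + n$
$t{\left(R \right)} = 5$
$f{\left(E,T \right)} = \left(5 + T\right) \left(- \frac{3}{5} + E\right)$ ($f{\left(E,T \right)} = \left(E - \frac{3}{5}\right) \left(T + 5\right) = \left(- \frac{3}{5} + E\right) \left(5 + T\right) = \left(5 + T\right) \left(- \frac{3}{5} + E\right)$)
$D{\left(A,B \right)} = \frac{123}{5}$ ($D{\left(A,B \right)} = -3 - \left(-3 + 5 \left(-4\right) - \frac{3}{5} - 4\right) = -3 - \left(-3 - 20 - \frac{3}{5} - 4\right) = -3 - - \frac{138}{5} = -3 + \frac{138}{5} = \frac{123}{5}$)
$\left(D{\left(-7,-3 \right)} + W{\left(0,-1 \right)}\right)^{2} = \left(\frac{123}{5} + \left(6 + 0\right)\right)^{2} = \left(\frac{123}{5} + 6\right)^{2} = \left(\frac{153}{5}\right)^{2} = \frac{23409}{25}$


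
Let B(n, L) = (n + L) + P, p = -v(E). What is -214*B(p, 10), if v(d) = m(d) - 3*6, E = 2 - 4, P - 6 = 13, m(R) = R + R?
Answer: -10914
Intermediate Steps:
m(R) = 2*R
P = 19 (P = 6 + 13 = 19)
E = -2
v(d) = -18 + 2*d (v(d) = 2*d - 3*6 = 2*d - 18 = -18 + 2*d)
p = 22 (p = -(-18 + 2*(-2)) = -(-18 - 4) = -1*(-22) = 22)
B(n, L) = 19 + L + n (B(n, L) = (n + L) + 19 = (L + n) + 19 = 19 + L + n)
-214*B(p, 10) = -214*(19 + 10 + 22) = -214*51 = -10914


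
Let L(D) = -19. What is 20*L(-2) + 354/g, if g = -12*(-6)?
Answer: -4501/12 ≈ -375.08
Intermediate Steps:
g = 72
20*L(-2) + 354/g = 20*(-19) + 354/72 = -380 + 354*(1/72) = -380 + 59/12 = -4501/12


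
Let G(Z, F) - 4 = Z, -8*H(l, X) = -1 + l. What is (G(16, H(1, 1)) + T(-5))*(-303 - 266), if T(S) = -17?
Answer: -1707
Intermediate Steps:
H(l, X) = ⅛ - l/8 (H(l, X) = -(-1 + l)/8 = ⅛ - l/8)
G(Z, F) = 4 + Z
(G(16, H(1, 1)) + T(-5))*(-303 - 266) = ((4 + 16) - 17)*(-303 - 266) = (20 - 17)*(-569) = 3*(-569) = -1707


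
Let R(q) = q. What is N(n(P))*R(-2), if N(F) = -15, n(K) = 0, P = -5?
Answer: 30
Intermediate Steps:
N(n(P))*R(-2) = -15*(-2) = 30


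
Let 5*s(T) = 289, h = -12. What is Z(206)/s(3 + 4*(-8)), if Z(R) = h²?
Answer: 720/289 ≈ 2.4913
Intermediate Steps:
Z(R) = 144 (Z(R) = (-12)² = 144)
s(T) = 289/5 (s(T) = (⅕)*289 = 289/5)
Z(206)/s(3 + 4*(-8)) = 144/(289/5) = 144*(5/289) = 720/289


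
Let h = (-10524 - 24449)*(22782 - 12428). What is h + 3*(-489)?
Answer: -362111909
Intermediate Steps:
h = -362110442 (h = -34973*10354 = -362110442)
h + 3*(-489) = -362110442 + 3*(-489) = -362110442 - 1467 = -362111909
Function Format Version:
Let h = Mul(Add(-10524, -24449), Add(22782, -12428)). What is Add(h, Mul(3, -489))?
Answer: -362111909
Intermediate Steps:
h = -362110442 (h = Mul(-34973, 10354) = -362110442)
Add(h, Mul(3, -489)) = Add(-362110442, Mul(3, -489)) = Add(-362110442, -1467) = -362111909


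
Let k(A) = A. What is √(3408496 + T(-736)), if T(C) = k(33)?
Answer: √3408529 ≈ 1846.2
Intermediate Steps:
T(C) = 33
√(3408496 + T(-736)) = √(3408496 + 33) = √3408529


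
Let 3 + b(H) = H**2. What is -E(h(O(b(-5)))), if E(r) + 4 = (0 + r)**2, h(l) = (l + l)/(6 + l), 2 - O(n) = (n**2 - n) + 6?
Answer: -1389/13225 ≈ -0.10503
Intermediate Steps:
b(H) = -3 + H**2
O(n) = -4 + n - n**2 (O(n) = 2 - ((n**2 - n) + 6) = 2 - (6 + n**2 - n) = 2 + (-6 + n - n**2) = -4 + n - n**2)
h(l) = 2*l/(6 + l) (h(l) = (2*l)/(6 + l) = 2*l/(6 + l))
E(r) = -4 + r**2 (E(r) = -4 + (0 + r)**2 = -4 + r**2)
-E(h(O(b(-5)))) = -(-4 + (2*(-4 + (-3 + (-5)**2) - (-3 + (-5)**2)**2)/(6 + (-4 + (-3 + (-5)**2) - (-3 + (-5)**2)**2)))**2) = -(-4 + (2*(-4 + (-3 + 25) - (-3 + 25)**2)/(6 + (-4 + (-3 + 25) - (-3 + 25)**2)))**2) = -(-4 + (2*(-4 + 22 - 1*22**2)/(6 + (-4 + 22 - 1*22**2)))**2) = -(-4 + (2*(-4 + 22 - 1*484)/(6 + (-4 + 22 - 1*484)))**2) = -(-4 + (2*(-4 + 22 - 484)/(6 + (-4 + 22 - 484)))**2) = -(-4 + (2*(-466)/(6 - 466))**2) = -(-4 + (2*(-466)/(-460))**2) = -(-4 + (2*(-466)*(-1/460))**2) = -(-4 + (233/115)**2) = -(-4 + 54289/13225) = -1*1389/13225 = -1389/13225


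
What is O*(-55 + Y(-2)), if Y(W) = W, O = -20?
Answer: 1140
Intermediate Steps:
O*(-55 + Y(-2)) = -20*(-55 - 2) = -20*(-57) = 1140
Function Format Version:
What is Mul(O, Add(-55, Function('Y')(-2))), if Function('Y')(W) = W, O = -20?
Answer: 1140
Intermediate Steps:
Mul(O, Add(-55, Function('Y')(-2))) = Mul(-20, Add(-55, -2)) = Mul(-20, -57) = 1140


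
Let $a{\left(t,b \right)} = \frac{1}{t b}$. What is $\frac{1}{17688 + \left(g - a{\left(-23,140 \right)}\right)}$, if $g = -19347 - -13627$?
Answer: $\frac{3220}{38536961} \approx 8.3556 \cdot 10^{-5}$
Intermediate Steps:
$a{\left(t,b \right)} = \frac{1}{b t}$
$g = -5720$ ($g = -19347 + 13627 = -5720$)
$\frac{1}{17688 + \left(g - a{\left(-23,140 \right)}\right)} = \frac{1}{17688 - \left(5720 + \frac{1}{140 \left(-23\right)}\right)} = \frac{1}{17688 - \left(5720 + \frac{1}{140} \left(- \frac{1}{23}\right)\right)} = \frac{1}{17688 - \frac{18418399}{3220}} = \frac{1}{\frac{38536961}{3220}} = \frac{3220}{38536961}$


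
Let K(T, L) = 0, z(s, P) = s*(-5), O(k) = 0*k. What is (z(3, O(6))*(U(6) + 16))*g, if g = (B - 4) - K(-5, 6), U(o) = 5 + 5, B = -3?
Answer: 2730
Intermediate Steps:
O(k) = 0
z(s, P) = -5*s
U(o) = 10
g = -7 (g = (-3 - 4) - 1*0 = -7 + 0 = -7)
(z(3, O(6))*(U(6) + 16))*g = ((-5*3)*(10 + 16))*(-7) = -15*26*(-7) = -390*(-7) = 2730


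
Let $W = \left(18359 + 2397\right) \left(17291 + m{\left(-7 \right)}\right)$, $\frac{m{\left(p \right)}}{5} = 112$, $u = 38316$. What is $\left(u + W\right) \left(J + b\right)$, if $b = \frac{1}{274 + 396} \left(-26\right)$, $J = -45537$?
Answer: $- \frac{5652762175422176}{335} \approx -1.6874 \cdot 10^{13}$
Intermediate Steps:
$m{\left(p \right)} = 560$ ($m{\left(p \right)} = 5 \cdot 112 = 560$)
$b = - \frac{13}{335}$ ($b = \frac{1}{670} \left(-26\right) = - \frac{13}{335} \approx -0.038806$)
$W = 370515356$ ($W = \left(18359 + 2397\right) \left(17291 + 560\right) = 20756 \cdot 17851 = 370515356$)
$\left(u + W\right) \left(J + b\right) = \left(38316 + 370515356\right) \left(-45537 - \frac{13}{335}\right) = 370553672 \left(- \frac{15254908}{335}\right) = - \frac{5652762175422176}{335}$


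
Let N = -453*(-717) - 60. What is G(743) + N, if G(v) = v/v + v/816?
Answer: 264990215/816 ≈ 3.2474e+5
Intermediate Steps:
G(v) = 1 + v/816 (G(v) = 1 + v*(1/816) = 1 + v/816)
N = 324741 (N = 324801 - 60 = 324741)
G(743) + N = (1 + (1/816)*743) + 324741 = (1 + 743/816) + 324741 = 1559/816 + 324741 = 264990215/816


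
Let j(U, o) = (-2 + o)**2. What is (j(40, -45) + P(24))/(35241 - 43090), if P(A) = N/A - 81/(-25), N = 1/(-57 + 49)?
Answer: -10618727/37675200 ≈ -0.28185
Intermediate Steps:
N = -1/8 (N = 1/(-8) = -1/8 ≈ -0.12500)
P(A) = 81/25 - 1/(8*A) (P(A) = -1/(8*A) - 81/(-25) = -1/(8*A) - 81*(-1/25) = -1/(8*A) + 81/25 = 81/25 - 1/(8*A))
(j(40, -45) + P(24))/(35241 - 43090) = ((-2 - 45)**2 + (1/200)*(-25 + 648*24)/24)/(35241 - 43090) = ((-47)**2 + (1/200)*(1/24)*(-25 + 15552))/(-7849) = (2209 + (1/200)*(1/24)*15527)*(-1/7849) = (2209 + 15527/4800)*(-1/7849) = (10618727/4800)*(-1/7849) = -10618727/37675200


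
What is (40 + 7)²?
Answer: 2209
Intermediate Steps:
(40 + 7)² = 47² = 2209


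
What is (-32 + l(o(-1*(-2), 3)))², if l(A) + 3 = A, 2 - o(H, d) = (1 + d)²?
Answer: 2401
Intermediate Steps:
o(H, d) = 2 - (1 + d)²
l(A) = -3 + A
(-32 + l(o(-1*(-2), 3)))² = (-32 + (-3 + (2 - (1 + 3)²)))² = (-32 + (-3 + (2 - 1*4²)))² = (-32 + (-3 + (2 - 1*16)))² = (-32 + (-3 + (2 - 16)))² = (-32 + (-3 - 14))² = (-32 - 17)² = (-49)² = 2401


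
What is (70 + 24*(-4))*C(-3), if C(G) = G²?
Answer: -234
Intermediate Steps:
(70 + 24*(-4))*C(-3) = (70 + 24*(-4))*(-3)² = (70 - 96)*9 = -26*9 = -234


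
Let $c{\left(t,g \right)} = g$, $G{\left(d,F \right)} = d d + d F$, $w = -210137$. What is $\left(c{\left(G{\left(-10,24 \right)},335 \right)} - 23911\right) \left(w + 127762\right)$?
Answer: $1942073000$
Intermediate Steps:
$G{\left(d,F \right)} = d^{2} + F d$
$\left(c{\left(G{\left(-10,24 \right)},335 \right)} - 23911\right) \left(w + 127762\right) = \left(335 - 23911\right) \left(-210137 + 127762\right) = \left(-23576\right) \left(-82375\right) = 1942073000$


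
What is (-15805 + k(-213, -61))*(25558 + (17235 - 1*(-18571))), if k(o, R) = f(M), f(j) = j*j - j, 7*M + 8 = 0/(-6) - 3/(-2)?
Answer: -47517658289/49 ≈ -9.6975e+8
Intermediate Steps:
M = -13/14 (M = -8/7 + (0/(-6) - 3/(-2))/7 = -8/7 + (0*(-⅙) - 3*(-½))/7 = -8/7 + (0 + 3/2)/7 = -8/7 + (⅐)*(3/2) = -8/7 + 3/14 = -13/14 ≈ -0.92857)
f(j) = j² - j
k(o, R) = 351/196 (k(o, R) = -13*(-1 - 13/14)/14 = -13/14*(-27/14) = 351/196)
(-15805 + k(-213, -61))*(25558 + (17235 - 1*(-18571))) = (-15805 + 351/196)*(25558 + (17235 - 1*(-18571))) = -3097429*(25558 + (17235 + 18571))/196 = -3097429*(25558 + 35806)/196 = -3097429/196*61364 = -47517658289/49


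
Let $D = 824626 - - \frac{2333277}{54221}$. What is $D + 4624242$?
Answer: $\frac{295445405105}{54221} \approx 5.4489 \cdot 10^{6}$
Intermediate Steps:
$D = \frac{44714379623}{54221}$ ($D = 824626 - \left(-2333277\right) \frac{1}{54221} = 824626 - - \frac{2333277}{54221} = 824626 + \frac{2333277}{54221} = \frac{44714379623}{54221} \approx 8.2467 \cdot 10^{5}$)
$D + 4624242 = \frac{44714379623}{54221} + 4624242 = \frac{295445405105}{54221}$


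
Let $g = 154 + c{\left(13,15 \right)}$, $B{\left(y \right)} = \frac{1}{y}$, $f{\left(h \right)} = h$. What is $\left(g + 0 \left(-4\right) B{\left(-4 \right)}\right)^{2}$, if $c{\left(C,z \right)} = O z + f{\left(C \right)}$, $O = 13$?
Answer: $131044$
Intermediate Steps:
$c{\left(C,z \right)} = C + 13 z$ ($c{\left(C,z \right)} = 13 z + C = C + 13 z$)
$g = 362$ ($g = 154 + \left(13 + 13 \cdot 15\right) = 154 + \left(13 + 195\right) = 154 + 208 = 362$)
$\left(g + 0 \left(-4\right) B{\left(-4 \right)}\right)^{2} = \left(362 + \frac{0 \left(-4\right)}{-4}\right)^{2} = \left(362 + 0 \left(- \frac{1}{4}\right)\right)^{2} = \left(362 + 0\right)^{2} = 362^{2} = 131044$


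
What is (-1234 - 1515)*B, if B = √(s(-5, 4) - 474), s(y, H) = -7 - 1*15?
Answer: -10996*I*√31 ≈ -61223.0*I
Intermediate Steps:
s(y, H) = -22 (s(y, H) = -7 - 15 = -22)
B = 4*I*√31 (B = √(-22 - 474) = √(-496) = 4*I*√31 ≈ 22.271*I)
(-1234 - 1515)*B = (-1234 - 1515)*(4*I*√31) = -10996*I*√31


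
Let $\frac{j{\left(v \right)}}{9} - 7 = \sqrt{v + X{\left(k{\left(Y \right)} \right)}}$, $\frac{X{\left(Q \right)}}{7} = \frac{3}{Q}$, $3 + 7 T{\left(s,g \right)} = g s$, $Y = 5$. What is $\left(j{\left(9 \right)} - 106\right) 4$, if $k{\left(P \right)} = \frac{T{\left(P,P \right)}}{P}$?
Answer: $-172 + \frac{18 \sqrt{20526}}{11} \approx 62.44$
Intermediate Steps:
$T{\left(s,g \right)} = - \frac{3}{7} + \frac{g s}{7}$
$k{\left(P \right)} = \frac{- \frac{3}{7} + \frac{P^{2}}{7}}{P}$ ($k{\left(P \right)} = \frac{- \frac{3}{7} + \frac{P P}{7}}{P} = \frac{- \frac{3}{7} + \frac{P^{2}}{7}}{P}$)
$X{\left(Q \right)} = \frac{21}{Q}$ ($X{\left(Q \right)} = 7 \frac{3}{Q} = \frac{21}{Q}$)
$j{\left(v \right)} = 63 + 9 \sqrt{\frac{735}{22} + v}$ ($j{\left(v \right)} = 63 + 9 \sqrt{v + \frac{21}{\frac{1}{7} \cdot \frac{1}{5} \left(-3 + 5^{2}\right)}} = 63 + 9 \sqrt{v + \frac{21}{\frac{1}{7} \cdot \frac{1}{5} \left(-3 + 25\right)}} = 63 + 9 \sqrt{v + \frac{21}{\frac{1}{7} \cdot \frac{1}{5} \cdot 22}} = 63 + 9 \sqrt{v + \frac{21}{\frac{22}{35}}} = 63 + 9 \sqrt{v + 21 \cdot \frac{35}{22}} = 63 + 9 \sqrt{v + \frac{735}{22}} = 63 + 9 \sqrt{\frac{735}{22} + v}$)
$\left(j{\left(9 \right)} - 106\right) 4 = \left(\left(63 + \frac{9 \sqrt{16170 + 484 \cdot 9}}{22}\right) - 106\right) 4 = \left(\left(63 + \frac{9 \sqrt{16170 + 4356}}{22}\right) - 106\right) 4 = \left(\left(63 + \frac{9 \sqrt{20526}}{22}\right) - 106\right) 4 = \left(-43 + \frac{9 \sqrt{20526}}{22}\right) 4 = -172 + \frac{18 \sqrt{20526}}{11}$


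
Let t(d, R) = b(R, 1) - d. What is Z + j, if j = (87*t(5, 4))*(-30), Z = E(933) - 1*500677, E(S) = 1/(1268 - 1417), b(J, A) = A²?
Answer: -73045314/149 ≈ -4.9024e+5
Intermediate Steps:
E(S) = -1/149 (E(S) = 1/(-149) = -1/149)
t(d, R) = 1 - d (t(d, R) = 1² - d = 1 - d)
Z = -74600874/149 (Z = -1/149 - 1*500677 = -1/149 - 500677 = -74600874/149 ≈ -5.0068e+5)
j = 10440 (j = (87*(1 - 1*5))*(-30) = (87*(1 - 5))*(-30) = (87*(-4))*(-30) = -348*(-30) = 10440)
Z + j = -74600874/149 + 10440 = -73045314/149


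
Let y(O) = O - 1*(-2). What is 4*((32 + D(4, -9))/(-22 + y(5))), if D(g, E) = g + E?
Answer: -36/5 ≈ -7.2000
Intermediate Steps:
y(O) = 2 + O (y(O) = O + 2 = 2 + O)
D(g, E) = E + g
4*((32 + D(4, -9))/(-22 + y(5))) = 4*((32 + (-9 + 4))/(-22 + (2 + 5))) = 4*((32 - 5)/(-22 + 7)) = 4*(27/(-15)) = 4*(27*(-1/15)) = 4*(-9/5) = -36/5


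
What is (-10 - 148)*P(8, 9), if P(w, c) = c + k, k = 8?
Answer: -2686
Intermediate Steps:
P(w, c) = 8 + c (P(w, c) = c + 8 = 8 + c)
(-10 - 148)*P(8, 9) = (-10 - 148)*(8 + 9) = -158*17 = -2686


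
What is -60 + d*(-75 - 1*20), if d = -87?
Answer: 8205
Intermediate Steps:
-60 + d*(-75 - 1*20) = -60 - 87*(-75 - 1*20) = -60 - 87*(-75 - 20) = -60 - 87*(-95) = -60 + 8265 = 8205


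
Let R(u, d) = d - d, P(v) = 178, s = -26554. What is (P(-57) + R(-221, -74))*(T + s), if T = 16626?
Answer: -1767184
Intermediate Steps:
R(u, d) = 0
(P(-57) + R(-221, -74))*(T + s) = (178 + 0)*(16626 - 26554) = 178*(-9928) = -1767184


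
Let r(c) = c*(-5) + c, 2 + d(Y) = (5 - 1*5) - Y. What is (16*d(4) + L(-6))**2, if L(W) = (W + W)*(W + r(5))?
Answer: 46656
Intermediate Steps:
d(Y) = -2 - Y (d(Y) = -2 + ((5 - 1*5) - Y) = -2 + ((5 - 5) - Y) = -2 + (0 - Y) = -2 - Y)
r(c) = -4*c (r(c) = -5*c + c = -4*c)
L(W) = 2*W*(-20 + W) (L(W) = (W + W)*(W - 4*5) = (2*W)*(W - 20) = (2*W)*(-20 + W) = 2*W*(-20 + W))
(16*d(4) + L(-6))**2 = (16*(-2 - 1*4) + 2*(-6)*(-20 - 6))**2 = (16*(-2 - 4) + 2*(-6)*(-26))**2 = (16*(-6) + 312)**2 = (-96 + 312)**2 = 216**2 = 46656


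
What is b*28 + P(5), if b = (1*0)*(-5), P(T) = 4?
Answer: 4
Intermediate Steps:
b = 0 (b = 0*(-5) = 0)
b*28 + P(5) = 0*28 + 4 = 0 + 4 = 4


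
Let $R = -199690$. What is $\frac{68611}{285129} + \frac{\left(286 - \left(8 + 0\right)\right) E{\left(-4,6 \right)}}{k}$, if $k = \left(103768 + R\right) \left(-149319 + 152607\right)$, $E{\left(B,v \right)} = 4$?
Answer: $\frac{300541827959}{1248989906502} \approx 0.24063$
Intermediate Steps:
$k = -315391536$ ($k = \left(103768 - 199690\right) \left(-149319 + 152607\right) = \left(-95922\right) 3288 = -315391536$)
$\frac{68611}{285129} + \frac{\left(286 - \left(8 + 0\right)\right) E{\left(-4,6 \right)}}{k} = \frac{68611}{285129} + \frac{\left(286 - \left(8 + 0\right)\right) 4}{-315391536} = 68611 \cdot \frac{1}{285129} + \left(286 - 8\right) 4 \left(- \frac{1}{315391536}\right) = \frac{68611}{285129} + \left(286 - 8\right) 4 \left(- \frac{1}{315391536}\right) = \frac{68611}{285129} + 278 \cdot 4 \left(- \frac{1}{315391536}\right) = \frac{68611}{285129} + 1112 \left(- \frac{1}{315391536}\right) = \frac{68611}{285129} - \frac{139}{39423942} = \frac{300541827959}{1248989906502}$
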